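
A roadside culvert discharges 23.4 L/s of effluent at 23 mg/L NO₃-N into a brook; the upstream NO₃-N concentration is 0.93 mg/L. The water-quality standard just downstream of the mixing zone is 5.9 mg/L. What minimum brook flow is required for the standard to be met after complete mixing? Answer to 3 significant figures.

80.5 L/s

Set C_mix = 5.9: (Q·0.9300 + 23.40·23.00) / (Q + 23.40) = 5.9
→ Q = 23.40·(23.00 − 5.9)/(5.9 − 0.9300) = 80.51 L/s.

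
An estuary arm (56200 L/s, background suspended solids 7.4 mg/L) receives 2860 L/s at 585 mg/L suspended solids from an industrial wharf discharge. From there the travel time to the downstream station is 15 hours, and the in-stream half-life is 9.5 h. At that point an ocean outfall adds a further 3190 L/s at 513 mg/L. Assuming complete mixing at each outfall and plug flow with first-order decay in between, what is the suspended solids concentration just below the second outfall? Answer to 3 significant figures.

Mass balance: C = (56200·7.400 + 2860·585.0) / 59060 = 2089000/59060 = 35.37 mg/L; combined flow 59060 L/s.
Half-life 9.5 h → k = ln 2 / 9.5 = 0.07296 h⁻¹ = 1.751 d⁻¹.
After decay, C = 35.37 × e^(−kt) = 35.37 × 0.3347 = 11.84 mg/L.
At the second outfall, C = (59060·11.84 + 3190·513.0) / (59060 + 3190) = 37.52 mg/L.

37.5 mg/L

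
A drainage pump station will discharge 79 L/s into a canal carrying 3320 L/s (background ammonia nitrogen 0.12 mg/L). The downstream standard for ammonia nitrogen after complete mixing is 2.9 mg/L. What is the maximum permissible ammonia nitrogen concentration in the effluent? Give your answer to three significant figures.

120 mg/L

At the limit, (Qr·Cr + Qe·Cₑ)/(Qr + Qe) = 2.9:
Cₑ = (3399·2.9 − 3320·0.1200) / 79.00 = 119.7 mg/L.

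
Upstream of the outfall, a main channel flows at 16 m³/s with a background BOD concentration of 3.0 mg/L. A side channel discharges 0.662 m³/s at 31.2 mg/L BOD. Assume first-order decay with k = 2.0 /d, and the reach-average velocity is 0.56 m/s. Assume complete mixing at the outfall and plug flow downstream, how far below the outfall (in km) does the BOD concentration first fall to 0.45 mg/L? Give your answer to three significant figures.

Mixed concentration C = ΣQC/ΣQ = (16.00·3.000 + 0.6620·31.20) / 16.66 = 68.65/16.66 = 4.120 mg/L.
Set 4.120·exp(−k·t) = 0.45 → t = ln(4.120/0.45)/k = 95660 s = 26.57 h.
Distance = v·t = 0.56·95660 = 53570 m = 53.57 km.

53.6 km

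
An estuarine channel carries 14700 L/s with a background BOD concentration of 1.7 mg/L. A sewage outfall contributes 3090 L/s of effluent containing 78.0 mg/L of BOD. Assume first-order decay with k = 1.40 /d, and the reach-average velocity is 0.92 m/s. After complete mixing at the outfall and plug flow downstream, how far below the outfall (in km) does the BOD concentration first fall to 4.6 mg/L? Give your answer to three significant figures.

66.9 km

Conservation of mass: C = (14700·1.700 + 3090·78.00) / 17790 = 266000/17790 = 14.95 mg/L.
Set 14.95·exp(−k·t) = 4.6 → t = ln(14.95/4.6)/k = 72750 s = 20.21 h.
Distance = v·t = 0.92·72750 = 66930 m = 66.93 km.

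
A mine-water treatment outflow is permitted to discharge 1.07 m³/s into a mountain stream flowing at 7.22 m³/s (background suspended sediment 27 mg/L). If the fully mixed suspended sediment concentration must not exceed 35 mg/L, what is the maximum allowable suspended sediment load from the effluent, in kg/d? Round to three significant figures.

8230 kg/d

Mass balance at the limit: 7.220·27.00 + 1.070·Cₑ = 8.290·35 → Cₑ = 88.98 mg/L.
Load = 1.070 m³/s × 88.98 g/m³ × 86 400 s/d = 8226 kg/d.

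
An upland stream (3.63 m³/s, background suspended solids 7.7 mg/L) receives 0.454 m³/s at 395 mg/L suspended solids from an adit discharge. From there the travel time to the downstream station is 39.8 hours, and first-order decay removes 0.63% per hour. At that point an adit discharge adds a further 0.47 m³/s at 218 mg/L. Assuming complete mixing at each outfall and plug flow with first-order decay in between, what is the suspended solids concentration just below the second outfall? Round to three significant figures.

After mixing, C = (3.630·7.700 + 0.4540·395.0) / 4.084 = 207.3/4.084 = 50.75 mg/L; combined flow 4.084 m³/s.
0.63%/h lost → k = −ln(1 − 0.0063) = 0.006320 h⁻¹.
After decay, C = 50.75 × e^(−kt) = 50.75 × 0.7776 = 39.47 mg/L.
Second outfall: C = (4.084·39.47 + 0.4700·218.0)/4.554 = 57.89 mg/L.

57.9 mg/L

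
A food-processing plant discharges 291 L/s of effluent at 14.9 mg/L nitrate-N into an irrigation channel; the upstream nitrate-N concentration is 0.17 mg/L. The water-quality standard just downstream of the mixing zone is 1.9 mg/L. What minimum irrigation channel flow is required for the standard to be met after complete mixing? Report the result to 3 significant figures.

2190 L/s

Set C_mix = 1.9: (Q·0.1700 + 291.0·14.90) / (Q + 291.0) = 1.9
→ Q = 291.0·(14.90 − 1.9)/(1.9 − 0.1700) = 2187 L/s.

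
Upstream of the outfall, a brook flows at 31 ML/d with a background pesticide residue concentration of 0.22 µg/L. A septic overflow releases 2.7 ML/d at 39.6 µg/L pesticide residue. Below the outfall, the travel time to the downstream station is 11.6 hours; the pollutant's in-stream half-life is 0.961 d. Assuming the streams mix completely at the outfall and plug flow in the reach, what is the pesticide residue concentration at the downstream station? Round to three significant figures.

2.38 µg/L

After mixing, C = (31.00·0.2200 + 2.700·39.60) / 33.70 = 113.7/33.70 = 3.375 µg/L.
Half-life 0.961 d → k = ln 2 / 0.961 = 0.7213 d⁻¹.
First-order decay: C = 3.375·exp(−k·t) = 3.375·0.7057 = 2.382 µg/L.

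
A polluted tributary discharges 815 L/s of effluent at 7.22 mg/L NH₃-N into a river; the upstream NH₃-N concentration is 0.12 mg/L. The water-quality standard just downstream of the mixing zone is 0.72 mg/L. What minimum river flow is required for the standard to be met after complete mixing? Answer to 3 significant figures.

8830 L/s

Set C_mix = 0.72: (Q·0.1200 + 815.0·7.220) / (Q + 815.0) = 0.72
→ Q = 815.0·(7.220 − 0.72)/(0.72 − 0.1200) = 8829 L/s.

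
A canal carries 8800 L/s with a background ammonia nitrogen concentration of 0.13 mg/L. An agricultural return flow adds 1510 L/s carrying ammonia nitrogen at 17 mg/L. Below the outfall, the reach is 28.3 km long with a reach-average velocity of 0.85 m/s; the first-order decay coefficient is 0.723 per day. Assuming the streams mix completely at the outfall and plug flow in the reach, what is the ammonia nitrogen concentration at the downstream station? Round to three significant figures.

1.97 mg/L

Conservation of mass: C = (8800·0.1300 + 1510·17.00) / 10310 = 26810/10310 = 2.601 mg/L.
Travel time t = 28.3·1000 / 0.85 = 33290 s = 9.248 h.
First-order decay: C = 2.601·exp(−k·t) = 2.601·0.7568 = 1.968 mg/L.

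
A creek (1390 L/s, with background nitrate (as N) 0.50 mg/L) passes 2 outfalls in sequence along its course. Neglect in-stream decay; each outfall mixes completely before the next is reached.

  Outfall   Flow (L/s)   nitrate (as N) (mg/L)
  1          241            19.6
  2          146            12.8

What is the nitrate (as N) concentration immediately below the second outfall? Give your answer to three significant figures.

Outfall 1: combined Q = 1631 L/s; C = (1390·0.5000 + 241.0·19.60)/1631 = 3.322 mg/L.
Outfall 2: combined Q = 1777 L/s; C = (1631·3.322 + 146.0·12.80)/1777 = 4.101 mg/L.

4.10 mg/L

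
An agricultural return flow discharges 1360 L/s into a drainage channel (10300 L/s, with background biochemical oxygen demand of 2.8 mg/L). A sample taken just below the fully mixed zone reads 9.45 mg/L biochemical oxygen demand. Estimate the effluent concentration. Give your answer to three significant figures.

59.8 mg/L

Mass balance: 10300·2.800 + 1360·Cₑ = 11660·9.450
→ Cₑ = (11660·9.450 − 10300·2.800) / 1360 = 59.81 mg/L.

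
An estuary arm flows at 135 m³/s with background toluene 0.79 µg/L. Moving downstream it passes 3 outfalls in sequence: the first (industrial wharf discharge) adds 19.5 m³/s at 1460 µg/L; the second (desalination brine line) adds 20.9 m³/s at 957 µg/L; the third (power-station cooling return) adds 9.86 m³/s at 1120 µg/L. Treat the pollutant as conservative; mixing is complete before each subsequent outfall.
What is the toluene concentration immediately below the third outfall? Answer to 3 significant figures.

322 µg/L

After outfall 1: Q = 135.0 + 19.50 = 154.5 m³/s; C = (135.0·0.7900 + 19.50·1460)/154.5 = 185.0 µg/L.
After outfall 2: Q = 154.5 + 20.90 = 175.4 m³/s; C = (154.5·185.0 + 20.90·957.0)/175.4 = 277.0 µg/L.
After outfall 3: Q = 175.4 + 9.860 = 185.3 m³/s; C = (175.4·277.0 + 9.860·1120)/185.3 = 321.8 µg/L.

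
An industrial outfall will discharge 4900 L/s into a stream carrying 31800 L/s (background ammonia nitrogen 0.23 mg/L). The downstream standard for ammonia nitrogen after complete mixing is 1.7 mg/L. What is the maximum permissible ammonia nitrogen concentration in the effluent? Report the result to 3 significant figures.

11.2 mg/L

At the limit, (Qr·Cr + Qe·Cₑ)/(Qr + Qe) = 1.7:
Cₑ = (36700·1.7 − 31800·0.2300) / 4900 = 11.24 mg/L.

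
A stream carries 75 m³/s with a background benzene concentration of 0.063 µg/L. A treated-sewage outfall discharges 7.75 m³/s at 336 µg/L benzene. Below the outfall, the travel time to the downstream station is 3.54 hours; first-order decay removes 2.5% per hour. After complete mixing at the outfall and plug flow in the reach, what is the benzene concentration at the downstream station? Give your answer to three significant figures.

28.8 µg/L

Conservation of mass: C = (75.00·0.06300 + 7.750·336.0) / 82.75 = 2609/82.75 = 31.53 µg/L.
2.5%/h lost → k = −ln(1 − 0.025) = 0.02532 h⁻¹.
Applying C = C₀e^(−kt): 31.53 × 0.9143 = 28.82 µg/L.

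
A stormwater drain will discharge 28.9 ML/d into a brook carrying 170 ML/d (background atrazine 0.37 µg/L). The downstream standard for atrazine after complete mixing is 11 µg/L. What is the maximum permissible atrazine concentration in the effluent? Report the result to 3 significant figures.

At the limit, (Qr·Cr + Qe·Cₑ)/(Qr + Qe) = 11:
Cₑ = (198.9·11 − 170.0·0.3700) / 28.90 = 73.53 µg/L.

73.5 µg/L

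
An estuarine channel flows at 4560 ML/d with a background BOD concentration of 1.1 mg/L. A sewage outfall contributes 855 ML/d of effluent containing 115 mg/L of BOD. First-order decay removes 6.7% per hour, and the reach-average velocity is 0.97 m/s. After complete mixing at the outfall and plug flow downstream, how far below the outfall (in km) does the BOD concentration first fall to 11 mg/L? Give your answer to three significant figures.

27.7 km

Mass balance: C = (4560·1.100 + 855.0·115.0) / 5415 = 103300/5415 = 19.08 mg/L.
6.7%/h lost → k = −ln(1 − 0.067) = 0.06935 h⁻¹.
Set 19.08·exp(−k·t) = 11 → t = ln(19.08/11)/k = 28600 s = 7.945 h.
Distance = v·t = 0.97·28600 = 27740 m = 27.74 km.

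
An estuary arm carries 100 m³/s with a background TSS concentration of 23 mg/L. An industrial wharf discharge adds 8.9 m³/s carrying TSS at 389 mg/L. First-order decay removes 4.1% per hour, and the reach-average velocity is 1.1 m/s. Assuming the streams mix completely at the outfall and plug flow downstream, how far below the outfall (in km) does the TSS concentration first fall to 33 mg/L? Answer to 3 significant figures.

Conservation of mass: C = (100.0·23.00 + 8.900·389.0) / 108.9 = 5762/108.9 = 52.91 mg/L.
4.1%/h lost → k = −ln(1 − 0.041) = 0.04186 h⁻¹.
Set 52.91·exp(−k·t) = 33 → t = ln(52.91/33)/k = 40600 s = 11.28 h.
Distance = v·t = 1.1·40600 = 44660 m = 44.66 km.

44.7 km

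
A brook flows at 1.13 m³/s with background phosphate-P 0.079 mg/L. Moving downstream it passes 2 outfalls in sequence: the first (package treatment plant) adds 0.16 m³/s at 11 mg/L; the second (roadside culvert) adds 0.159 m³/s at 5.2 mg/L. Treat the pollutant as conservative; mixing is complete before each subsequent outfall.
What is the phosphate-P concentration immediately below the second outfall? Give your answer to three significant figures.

1.85 mg/L

Outfall 1: combined Q = 1.290 m³/s; C = (1.130·0.07900 + 0.1600·11.00)/1.290 = 1.434 mg/L.
Outfall 2: combined Q = 1.449 m³/s; C = (1.290·1.434 + 0.1590·5.200)/1.449 = 1.847 mg/L.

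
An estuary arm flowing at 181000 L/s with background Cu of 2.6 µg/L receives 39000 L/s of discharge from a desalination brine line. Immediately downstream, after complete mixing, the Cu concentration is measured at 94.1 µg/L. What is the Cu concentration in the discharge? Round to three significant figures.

519 µg/L

Mass balance: 181000·2.600 + 39000·Cₑ = 220000·94.10
→ Cₑ = (220000·94.10 − 181000·2.600) / 39000 = 518.8 µg/L.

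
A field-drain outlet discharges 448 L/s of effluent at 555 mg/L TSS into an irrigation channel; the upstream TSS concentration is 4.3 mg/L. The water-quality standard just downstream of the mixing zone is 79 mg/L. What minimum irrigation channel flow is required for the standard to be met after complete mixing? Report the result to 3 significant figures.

2850 L/s

Set C_mix = 79: (Q·4.300 + 448.0·555.0) / (Q + 448.0) = 79
→ Q = 448.0·(555.0 − 79)/(79 − 4.300) = 2855 L/s.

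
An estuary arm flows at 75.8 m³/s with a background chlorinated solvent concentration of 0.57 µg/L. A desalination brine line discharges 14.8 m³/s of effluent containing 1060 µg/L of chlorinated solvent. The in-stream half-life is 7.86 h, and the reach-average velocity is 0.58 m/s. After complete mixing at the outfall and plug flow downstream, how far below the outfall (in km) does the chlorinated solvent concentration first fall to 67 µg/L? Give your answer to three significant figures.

Conservation of mass: C = (75.80·0.5700 + 14.80·1060) / 90.60 = 15730/90.60 = 173.6 µg/L.
Half-life 7.86 h → k = ln 2 / 7.86 = 0.08819 h⁻¹ = 2.116 d⁻¹.
Set 173.6·exp(−k·t) = 67 → t = ln(173.6/67)/k = 38870 s = 10.80 h.
Distance = v·t = 0.58·38870 = 22550 m = 22.55 km.

22.5 km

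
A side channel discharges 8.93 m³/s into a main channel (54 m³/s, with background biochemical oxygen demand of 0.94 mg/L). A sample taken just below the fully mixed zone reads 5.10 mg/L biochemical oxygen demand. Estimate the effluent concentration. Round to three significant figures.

30.3 mg/L

Mass balance: 54.00·0.9400 + 8.930·Cₑ = 62.93·5.100
→ Cₑ = (62.93·5.100 − 54.00·0.9400) / 8.930 = 30.26 mg/L.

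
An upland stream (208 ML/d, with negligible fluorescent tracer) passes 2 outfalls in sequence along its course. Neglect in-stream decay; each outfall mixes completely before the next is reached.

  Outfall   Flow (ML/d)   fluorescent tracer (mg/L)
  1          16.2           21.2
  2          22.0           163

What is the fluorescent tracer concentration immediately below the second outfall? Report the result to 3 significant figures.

16.0 mg/L

After outfall 1: Q = 208.0 + 16.20 = 224.2 ML/d; C = (208.0·0 + 16.20·21.20)/224.2 = 1.532 mg/L.
After outfall 2: Q = 224.2 + 22.00 = 246.2 ML/d; C = (224.2·1.532 + 22.00·163.0)/246.2 = 15.96 mg/L.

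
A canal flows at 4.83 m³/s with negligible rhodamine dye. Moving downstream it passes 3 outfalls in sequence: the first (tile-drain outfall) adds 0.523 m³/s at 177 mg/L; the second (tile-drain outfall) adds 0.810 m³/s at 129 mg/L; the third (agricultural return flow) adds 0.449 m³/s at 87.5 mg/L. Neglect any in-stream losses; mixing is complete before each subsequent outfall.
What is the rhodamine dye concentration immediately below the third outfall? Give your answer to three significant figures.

35.7 mg/L

Below outfall 1: Q → 5.353 m³/s, C = (4.830·0 + 0.5230·177.0)/5.353 = 17.29 mg/L.
Below outfall 2: Q → 6.163 m³/s, C = (5.353·17.29 + 0.8100·129.0)/6.163 = 31.97 mg/L.
Below outfall 3: Q → 6.612 m³/s, C = (6.163·31.97 + 0.4490·87.50)/6.612 = 35.75 mg/L.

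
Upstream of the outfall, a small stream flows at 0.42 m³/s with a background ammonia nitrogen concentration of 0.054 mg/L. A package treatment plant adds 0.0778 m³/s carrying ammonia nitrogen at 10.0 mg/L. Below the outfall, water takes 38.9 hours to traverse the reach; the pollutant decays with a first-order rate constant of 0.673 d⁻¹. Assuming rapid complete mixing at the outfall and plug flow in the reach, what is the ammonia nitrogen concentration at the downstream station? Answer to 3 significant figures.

0.540 mg/L

Mass balance: C = (0.4200·0.05400 + 0.07780·10.00) / 0.4978 = 0.8007/0.4978 = 1.608 mg/L.
Applying C = C₀e^(−kt): 1.608 × 0.3359 = 0.5403 mg/L.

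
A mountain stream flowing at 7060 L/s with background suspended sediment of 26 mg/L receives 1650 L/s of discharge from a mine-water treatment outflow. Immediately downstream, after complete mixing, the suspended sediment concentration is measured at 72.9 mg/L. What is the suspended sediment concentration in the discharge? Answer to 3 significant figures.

Mass balance: 7060·26.00 + 1650·Cₑ = 8710·72.90
→ Cₑ = (8710·72.90 − 7060·26.00) / 1650 = 273.6 mg/L.

274 mg/L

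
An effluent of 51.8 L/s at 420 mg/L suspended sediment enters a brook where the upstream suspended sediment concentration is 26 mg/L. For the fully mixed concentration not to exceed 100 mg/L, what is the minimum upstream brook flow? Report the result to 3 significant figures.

224 L/s

Set C_mix = 100: (Q·26.00 + 51.80·420.0) / (Q + 51.80) = 100
→ Q = 51.80·(420.0 − 100)/(100 − 26.00) = 224.0 L/s.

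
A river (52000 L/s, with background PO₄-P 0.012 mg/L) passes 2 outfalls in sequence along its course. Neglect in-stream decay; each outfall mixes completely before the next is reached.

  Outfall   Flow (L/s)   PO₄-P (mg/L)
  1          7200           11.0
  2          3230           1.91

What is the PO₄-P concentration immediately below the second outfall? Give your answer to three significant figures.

Outfall 1: combined Q = 59200 L/s; C = (52000·0.01200 + 7200·11.00)/59200 = 1.348 mg/L.
Outfall 2: combined Q = 62430 L/s; C = (59200·1.348 + 3230·1.910)/62430 = 1.377 mg/L.

1.38 mg/L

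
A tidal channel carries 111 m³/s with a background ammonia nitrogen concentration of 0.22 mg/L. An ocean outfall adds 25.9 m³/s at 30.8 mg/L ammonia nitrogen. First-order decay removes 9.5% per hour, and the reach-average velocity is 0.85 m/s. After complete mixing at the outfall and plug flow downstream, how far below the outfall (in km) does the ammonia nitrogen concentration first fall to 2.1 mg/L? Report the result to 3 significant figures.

32.2 km

After mixing, C = (111.0·0.2200 + 25.90·30.80) / 136.9 = 822.1/136.9 = 6.005 mg/L.
9.5%/h lost → k = −ln(1 − 0.095) = 0.09982 h⁻¹.
Set 6.005·exp(−k·t) = 2.1 → t = ln(6.005/2.1)/k = 37890 s = 10.53 h.
Distance = v·t = 0.85·37890 = 32210 m = 32.21 km.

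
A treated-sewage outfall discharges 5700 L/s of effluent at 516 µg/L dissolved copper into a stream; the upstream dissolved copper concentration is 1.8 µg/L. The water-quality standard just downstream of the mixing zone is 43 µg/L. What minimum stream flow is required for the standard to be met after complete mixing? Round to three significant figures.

Set C_mix = 43: (Q·1.800 + 5700·516.0) / (Q + 5700) = 43
→ Q = 5700·(516.0 − 43)/(43 − 1.800) = 65440 L/s.

65400 L/s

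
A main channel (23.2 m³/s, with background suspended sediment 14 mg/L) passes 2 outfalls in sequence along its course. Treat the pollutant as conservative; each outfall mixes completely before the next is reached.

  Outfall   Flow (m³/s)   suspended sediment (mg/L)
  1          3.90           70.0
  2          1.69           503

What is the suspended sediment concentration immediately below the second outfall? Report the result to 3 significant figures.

Below outfall 1: Q → 27.10 m³/s, C = (23.20·14.00 + 3.900·70.00)/27.10 = 22.06 mg/L.
Below outfall 2: Q → 28.79 m³/s, C = (27.10·22.06 + 1.690·503.0)/28.79 = 50.29 mg/L.

50.3 mg/L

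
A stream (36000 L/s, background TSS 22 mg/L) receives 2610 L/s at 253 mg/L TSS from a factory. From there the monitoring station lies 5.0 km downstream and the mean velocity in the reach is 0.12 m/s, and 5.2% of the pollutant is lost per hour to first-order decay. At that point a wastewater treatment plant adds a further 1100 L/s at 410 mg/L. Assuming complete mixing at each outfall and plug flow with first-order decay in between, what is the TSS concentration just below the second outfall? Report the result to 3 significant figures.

31.1 mg/L

After mixing, C = (36000·22.00 + 2610·253.0) / 38610 = 1452000/38610 = 37.62 mg/L; combined flow 38610 L/s.
Travel time t = 5.0·1000 / 0.12 = 41670 s = 11.57 h.
5.2%/h lost → k = −ln(1 − 0.052) = 0.05340 h⁻¹.
First-order decay: C = 37.62·exp(−k·t) = 37.62·0.5390 = 20.27 mg/L.
At the second outfall, C = (38610·20.27 + 1100·410.0) / (38610 + 1100) = 31.07 mg/L.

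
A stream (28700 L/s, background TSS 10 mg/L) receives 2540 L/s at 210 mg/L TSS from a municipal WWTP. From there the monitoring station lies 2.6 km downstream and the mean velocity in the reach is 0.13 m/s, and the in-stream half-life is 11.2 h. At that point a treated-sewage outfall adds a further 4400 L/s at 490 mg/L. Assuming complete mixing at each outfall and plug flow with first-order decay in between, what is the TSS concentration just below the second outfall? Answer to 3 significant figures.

Mixed concentration C = ΣQC/ΣQ = (28700·10.00 + 2540·210.0) / 31240 = 820400/31240 = 26.26 mg/L; combined flow 31240 L/s.
Travel time t = 2.6·1000 / 0.13 = 20000 s = 5.556 h.
Half-life 11.2 h → k = ln 2 / 11.2 = 0.06189 h⁻¹ = 1.485 d⁻¹.
Decay over the reach: 26.26·exp(−kt) = 26.26·0.7091 = 18.62 mg/L.
At the second outfall, C = (31240·18.62 + 4400·490.0) / (31240 + 4400) = 76.82 mg/L.

76.8 mg/L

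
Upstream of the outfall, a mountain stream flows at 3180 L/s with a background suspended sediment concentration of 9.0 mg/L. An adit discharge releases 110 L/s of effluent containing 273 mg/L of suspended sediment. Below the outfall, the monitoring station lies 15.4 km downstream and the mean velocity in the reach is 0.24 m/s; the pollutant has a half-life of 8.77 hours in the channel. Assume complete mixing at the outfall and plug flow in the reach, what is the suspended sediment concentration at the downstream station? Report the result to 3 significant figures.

4.36 mg/L

Conservation of mass: C = (3180·9.000 + 110.0·273.0) / 3290 = 58650/3290 = 17.83 mg/L.
Travel time t = 15.4·1000 / 0.24 = 64170 s = 17.82 h.
Half-life 8.77 h → k = ln 2 / 8.77 = 0.07904 h⁻¹ = 1.897 d⁻¹.
Decay over the reach: 17.83·exp(−kt) = 17.83·0.2444 = 4.358 mg/L.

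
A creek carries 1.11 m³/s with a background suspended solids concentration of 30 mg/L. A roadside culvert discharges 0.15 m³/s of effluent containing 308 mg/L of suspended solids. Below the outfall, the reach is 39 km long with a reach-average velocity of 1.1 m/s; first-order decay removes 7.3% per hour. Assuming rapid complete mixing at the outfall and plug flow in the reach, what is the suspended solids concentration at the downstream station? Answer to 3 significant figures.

29.9 mg/L

Mass balance: C = (1.110·30.00 + 0.1500·308.0) / 1.260 = 79.50/1.260 = 63.10 mg/L.
Travel time t = 39·1000 / 1.1 = 35450 s = 9.848 h.
7.3%/h lost → k = −ln(1 − 0.073) = 0.07580 h⁻¹.
Decay over the reach: 63.10·exp(−kt) = 63.10·0.4740 = 29.91 mg/L.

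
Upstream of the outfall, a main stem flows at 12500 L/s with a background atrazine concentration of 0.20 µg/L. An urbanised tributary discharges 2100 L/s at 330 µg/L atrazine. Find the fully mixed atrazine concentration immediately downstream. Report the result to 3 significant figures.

47.6 µg/L

Flow-weighted average: C = (12500·0.2000 + 2100·330.0) / 14600 = 695500/14600 = 47.64 µg/L.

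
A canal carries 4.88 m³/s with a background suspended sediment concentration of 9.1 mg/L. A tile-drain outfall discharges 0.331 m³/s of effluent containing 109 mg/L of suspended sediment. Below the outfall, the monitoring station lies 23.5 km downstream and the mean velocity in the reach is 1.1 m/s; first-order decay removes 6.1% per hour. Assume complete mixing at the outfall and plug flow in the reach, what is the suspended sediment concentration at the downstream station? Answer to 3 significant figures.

After mixing, C = (4.880·9.100 + 0.3310·109.0) / 5.211 = 80.49/5.211 = 15.45 mg/L.
Travel time t = 23.5·1000 / 1.1 = 21360 s = 5.934 h.
6.1%/h lost → k = −ln(1 − 0.061) = 0.06294 h⁻¹.
After decay, C = 15.45 × e^(−kt) = 15.45 × 0.6883 = 10.63 mg/L.

10.6 mg/L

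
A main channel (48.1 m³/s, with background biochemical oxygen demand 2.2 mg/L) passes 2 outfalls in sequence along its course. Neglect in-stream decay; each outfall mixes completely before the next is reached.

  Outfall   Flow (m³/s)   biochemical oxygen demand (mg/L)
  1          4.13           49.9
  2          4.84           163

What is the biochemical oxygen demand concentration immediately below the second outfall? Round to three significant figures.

19.3 mg/L

After outfall 1: Q = 48.10 + 4.130 = 52.23 m³/s; C = (48.10·2.200 + 4.130·49.90)/52.23 = 5.972 mg/L.
After outfall 2: Q = 52.23 + 4.840 = 57.07 m³/s; C = (52.23·5.972 + 4.840·163.0)/57.07 = 19.29 mg/L.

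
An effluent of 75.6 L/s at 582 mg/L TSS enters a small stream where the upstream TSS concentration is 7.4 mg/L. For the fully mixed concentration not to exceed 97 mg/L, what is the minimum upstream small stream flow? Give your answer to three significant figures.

409 L/s

Set C_mix = 97: (Q·7.400 + 75.60·582.0) / (Q + 75.60) = 97
→ Q = 75.60·(582.0 − 97)/(97 − 7.400) = 409.2 L/s.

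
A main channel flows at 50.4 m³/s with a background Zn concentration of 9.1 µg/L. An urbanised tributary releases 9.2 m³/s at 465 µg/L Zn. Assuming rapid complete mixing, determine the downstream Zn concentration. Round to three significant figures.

Flow-weighted average: C = (50.40·9.100 + 9.200·465.0) / 59.60 = 4737/59.60 = 79.47 µg/L.

79.5 µg/L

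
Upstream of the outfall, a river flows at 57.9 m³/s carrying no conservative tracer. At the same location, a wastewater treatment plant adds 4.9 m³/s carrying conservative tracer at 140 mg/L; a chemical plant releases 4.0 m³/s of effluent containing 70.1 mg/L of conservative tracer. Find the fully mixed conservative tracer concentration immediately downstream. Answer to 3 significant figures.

14.5 mg/L

After mixing, C = (57.90·0 + 4.900·140.0 + 4.000·70.10) / 66.80 = 966.4/66.80 = 14.47 mg/L.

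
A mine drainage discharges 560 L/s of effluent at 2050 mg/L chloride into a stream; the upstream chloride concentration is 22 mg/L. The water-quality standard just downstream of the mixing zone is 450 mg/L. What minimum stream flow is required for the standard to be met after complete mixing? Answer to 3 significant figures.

Set C_mix = 450: (Q·22.00 + 560.0·2050) / (Q + 560.0) = 450
→ Q = 560.0·(2050 − 450)/(450 − 22.00) = 2093 L/s.

2090 L/s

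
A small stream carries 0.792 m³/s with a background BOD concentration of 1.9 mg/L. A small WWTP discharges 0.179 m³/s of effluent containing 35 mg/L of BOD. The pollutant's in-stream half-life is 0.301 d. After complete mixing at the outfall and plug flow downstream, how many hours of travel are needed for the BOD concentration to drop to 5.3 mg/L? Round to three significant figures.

Mass balance: C = (0.7920·1.900 + 0.1790·35.00) / 0.9710 = 7.770/0.9710 = 8.002 mg/L.
Half-life 0.301 d → k = ln 2 / 0.301 = 2.303 d⁻¹.
8.002·exp(−k·t) = 5.3 → t = ln(8.002/5.3)/k = 15460 s = 4.294 h.

4.29 h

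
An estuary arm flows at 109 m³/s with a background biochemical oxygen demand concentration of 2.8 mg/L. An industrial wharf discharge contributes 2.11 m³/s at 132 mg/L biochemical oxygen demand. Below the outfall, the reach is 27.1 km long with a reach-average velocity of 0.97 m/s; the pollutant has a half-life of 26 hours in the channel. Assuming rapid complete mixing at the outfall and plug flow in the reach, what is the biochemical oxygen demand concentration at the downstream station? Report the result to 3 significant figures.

4.27 mg/L

After mixing, C = (109.0·2.800 + 2.110·132.0) / 111.1 = 583.7/111.1 = 5.254 mg/L.
Travel time t = 27.1·1000 / 0.97 = 27940 s = 7.761 h.
Half-life 26 h → k = ln 2 / 26 = 0.02666 h⁻¹ = 0.6398 d⁻¹.
Applying C = C₀e^(−kt): 5.254 × 0.8131 = 4.272 mg/L.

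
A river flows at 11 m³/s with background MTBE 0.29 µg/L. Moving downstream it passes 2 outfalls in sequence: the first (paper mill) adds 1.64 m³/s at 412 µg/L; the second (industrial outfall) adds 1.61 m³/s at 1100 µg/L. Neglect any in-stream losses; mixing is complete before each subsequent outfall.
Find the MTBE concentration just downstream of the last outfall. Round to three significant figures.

Outfall 1: combined Q = 12.64 m³/s; C = (11.00·0.2900 + 1.640·412.0)/12.64 = 53.71 µg/L.
Outfall 2: combined Q = 14.25 m³/s; C = (12.64·53.71 + 1.610·1100)/14.25 = 171.9 µg/L.

172 µg/L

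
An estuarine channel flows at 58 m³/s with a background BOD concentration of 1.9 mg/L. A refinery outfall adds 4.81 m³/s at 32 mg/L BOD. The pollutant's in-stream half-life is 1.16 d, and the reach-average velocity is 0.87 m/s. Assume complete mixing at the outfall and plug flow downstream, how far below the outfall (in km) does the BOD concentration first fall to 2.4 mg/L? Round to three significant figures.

After mixing, C = (58.00·1.900 + 4.810·32.00) / 62.81 = 264.1/62.81 = 4.205 mg/L.
Half-life 1.16 d → k = ln 2 / 1.16 = 0.5975 d⁻¹.
Set 4.205·exp(−k·t) = 2.4 → t = ln(4.205/2.4)/k = 81090 s = 22.53 h.
Distance = v·t = 0.87·81090 = 70550 m = 70.55 km.

70.5 km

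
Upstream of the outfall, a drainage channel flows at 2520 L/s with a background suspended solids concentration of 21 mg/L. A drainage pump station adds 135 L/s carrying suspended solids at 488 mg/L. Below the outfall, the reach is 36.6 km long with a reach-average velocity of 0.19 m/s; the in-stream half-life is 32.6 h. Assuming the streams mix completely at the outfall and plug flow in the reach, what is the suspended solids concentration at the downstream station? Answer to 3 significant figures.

Mass balance: C = (2520·21.00 + 135.0·488.0) / 2655 = 118800/2655 = 44.75 mg/L.
Travel time t = 36.6·1000 / 0.19 = 192600 s = 53.51 h.
Half-life 32.6 h → k = ln 2 / 32.6 = 0.02126 h⁻¹ = 0.5103 d⁻¹.
After decay, C = 44.75 × e^(−kt) = 44.75 × 0.3206 = 14.34 mg/L.

14.3 mg/L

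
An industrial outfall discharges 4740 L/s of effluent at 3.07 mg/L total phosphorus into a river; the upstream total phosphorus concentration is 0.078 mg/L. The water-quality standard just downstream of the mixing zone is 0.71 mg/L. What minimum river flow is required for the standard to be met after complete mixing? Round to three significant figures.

17700 L/s

Set C_mix = 0.71: (Q·0.07800 + 4740·3.070) / (Q + 4740) = 0.71
→ Q = 4740·(3.070 − 0.71)/(0.71 − 0.07800) = 17700 L/s.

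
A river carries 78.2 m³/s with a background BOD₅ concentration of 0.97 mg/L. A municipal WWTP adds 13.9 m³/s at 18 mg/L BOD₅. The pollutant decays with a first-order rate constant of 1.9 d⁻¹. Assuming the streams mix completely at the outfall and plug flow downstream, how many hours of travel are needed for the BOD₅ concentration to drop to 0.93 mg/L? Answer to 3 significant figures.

After mixing, C = (78.20·0.9700 + 13.90·18.00) / 92.10 = 326.1/92.10 = 3.540 mg/L.
3.540·exp(−k·t) = 0.93 → t = ln(3.540/0.93)/k = 60790 s = 16.89 h.

16.9 h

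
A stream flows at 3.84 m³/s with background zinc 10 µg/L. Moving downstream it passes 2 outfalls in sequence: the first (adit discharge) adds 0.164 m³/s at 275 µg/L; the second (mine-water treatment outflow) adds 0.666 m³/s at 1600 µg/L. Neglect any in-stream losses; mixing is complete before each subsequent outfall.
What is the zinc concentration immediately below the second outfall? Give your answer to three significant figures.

246 µg/L

Outfall 1: combined Q = 4.004 m³/s; C = (3.840·10.00 + 0.1640·275.0)/4.004 = 20.85 µg/L.
Outfall 2: combined Q = 4.670 m³/s; C = (4.004·20.85 + 0.6660·1600)/4.670 = 246.1 µg/L.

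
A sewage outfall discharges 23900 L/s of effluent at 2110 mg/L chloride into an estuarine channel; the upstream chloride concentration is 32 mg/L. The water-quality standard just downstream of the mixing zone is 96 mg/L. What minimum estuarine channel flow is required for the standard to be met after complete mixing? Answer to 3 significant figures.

752000 L/s

Set C_mix = 96: (Q·32.00 + 23900·2110) / (Q + 23900) = 96
→ Q = 23900·(2110 − 96)/(96 − 32.00) = 752100 L/s.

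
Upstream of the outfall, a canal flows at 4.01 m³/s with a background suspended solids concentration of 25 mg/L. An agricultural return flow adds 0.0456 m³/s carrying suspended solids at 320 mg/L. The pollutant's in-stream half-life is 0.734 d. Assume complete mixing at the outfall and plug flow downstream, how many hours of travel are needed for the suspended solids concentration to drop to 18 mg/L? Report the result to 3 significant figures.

Mass balance: C = (4.010·25.00 + 0.04560·320.0) / 4.056 = 114.8/4.056 = 28.32 mg/L.
Half-life 0.734 d → k = ln 2 / 0.734 = 0.9443 d⁻¹.
28.32·exp(−k·t) = 18 → t = ln(28.32/18)/k = 41450 s = 11.51 h.

11.5 h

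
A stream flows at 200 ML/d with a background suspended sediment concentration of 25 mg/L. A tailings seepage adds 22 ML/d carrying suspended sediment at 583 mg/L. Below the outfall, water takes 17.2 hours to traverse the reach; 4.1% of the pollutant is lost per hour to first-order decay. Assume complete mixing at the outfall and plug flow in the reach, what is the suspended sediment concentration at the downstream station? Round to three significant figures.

39.1 mg/L

Conservation of mass: C = (200.0·25.00 + 22.00·583.0) / 222.0 = 17830/222.0 = 80.30 mg/L.
4.1%/h lost → k = −ln(1 − 0.041) = 0.04186 h⁻¹.
Applying C = C₀e^(−kt): 80.30 × 0.4867 = 39.08 mg/L.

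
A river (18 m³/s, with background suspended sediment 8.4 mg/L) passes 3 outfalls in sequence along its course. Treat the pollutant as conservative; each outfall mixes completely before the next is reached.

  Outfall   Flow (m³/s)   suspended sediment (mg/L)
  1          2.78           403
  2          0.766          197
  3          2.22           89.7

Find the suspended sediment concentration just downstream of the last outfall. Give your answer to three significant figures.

68.2 mg/L

Outfall 1: combined Q = 20.78 m³/s; C = (18.00·8.400 + 2.780·403.0)/20.78 = 61.19 mg/L.
Outfall 2: combined Q = 21.55 m³/s; C = (20.78·61.19 + 0.7660·197.0)/21.55 = 66.02 mg/L.
Outfall 3: combined Q = 23.77 m³/s; C = (21.55·66.02 + 2.220·89.70)/23.77 = 68.23 mg/L.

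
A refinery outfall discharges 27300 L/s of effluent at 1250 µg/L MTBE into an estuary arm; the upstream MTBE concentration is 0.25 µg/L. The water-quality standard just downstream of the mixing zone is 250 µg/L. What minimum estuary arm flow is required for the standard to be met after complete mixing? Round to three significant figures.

Set C_mix = 250: (Q·0.2500 + 27300·1250) / (Q + 27300) = 250
→ Q = 27300·(1250 − 250)/(250 − 0.2500) = 109300 L/s.

109000 L/s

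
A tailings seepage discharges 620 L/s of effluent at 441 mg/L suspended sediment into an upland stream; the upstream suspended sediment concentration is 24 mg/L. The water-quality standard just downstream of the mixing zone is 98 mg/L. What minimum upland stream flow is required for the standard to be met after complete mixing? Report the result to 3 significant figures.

2870 L/s

Set C_mix = 98: (Q·24.00 + 620.0·441.0) / (Q + 620.0) = 98
→ Q = 620.0·(441.0 − 98)/(98 − 24.00) = 2874 L/s.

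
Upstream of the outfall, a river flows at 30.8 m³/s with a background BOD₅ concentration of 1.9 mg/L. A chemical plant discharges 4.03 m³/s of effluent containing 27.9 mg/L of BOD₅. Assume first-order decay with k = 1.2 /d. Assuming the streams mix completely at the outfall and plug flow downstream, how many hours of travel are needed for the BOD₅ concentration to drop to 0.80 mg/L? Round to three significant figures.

Mixed concentration C = ΣQC/ΣQ = (30.80·1.900 + 4.030·27.90) / 34.83 = 171.0/34.83 = 4.908 mg/L.
4.908·exp(−k·t) = 0.80 → t = ln(4.908/0.80)/k = 130600 s = 36.28 h.

36.3 h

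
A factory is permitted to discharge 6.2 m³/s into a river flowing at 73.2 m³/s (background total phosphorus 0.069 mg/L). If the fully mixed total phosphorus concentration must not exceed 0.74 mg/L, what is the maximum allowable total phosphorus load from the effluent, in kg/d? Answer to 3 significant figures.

Mass balance at the limit: 73.20·0.06900 + 6.200·Cₑ = 79.40·0.74 → Cₑ = 8.662 mg/L.
Load = 6.200 m³/s × 8.662 g/m³ × 86 400 s/d = 4640 kg/d.

4640 kg/d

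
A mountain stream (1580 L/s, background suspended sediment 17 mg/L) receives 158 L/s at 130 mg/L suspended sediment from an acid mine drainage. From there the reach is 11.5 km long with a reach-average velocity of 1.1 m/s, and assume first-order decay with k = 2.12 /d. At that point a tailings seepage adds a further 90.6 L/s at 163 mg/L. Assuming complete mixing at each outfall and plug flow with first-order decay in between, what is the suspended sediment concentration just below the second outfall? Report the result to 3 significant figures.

Conservation of mass: C = (1580·17.00 + 158.0·130.0) / 1738 = 47400/1738 = 27.27 mg/L; combined flow 1738 L/s.
Travel time t = 11.5·1000 / 1.1 = 10450 s = 2.904 h.
First-order decay: C = 27.27·exp(−k·t) = 27.27·0.7737 = 21.10 mg/L.
At the second outfall, C = (1738·21.10 + 90.60·163.0) / (1738 + 90.60) = 28.13 mg/L.

28.1 mg/L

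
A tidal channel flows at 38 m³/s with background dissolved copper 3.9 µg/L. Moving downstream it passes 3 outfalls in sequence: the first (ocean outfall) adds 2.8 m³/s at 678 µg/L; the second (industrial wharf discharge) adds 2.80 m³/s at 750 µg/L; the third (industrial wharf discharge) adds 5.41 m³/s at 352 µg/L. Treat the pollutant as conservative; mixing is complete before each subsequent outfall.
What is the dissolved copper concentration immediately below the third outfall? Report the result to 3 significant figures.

123 µg/L

Outfall 1: combined Q = 40.80 m³/s; C = (38.00·3.900 + 2.800·678.0)/40.80 = 50.16 µg/L.
Outfall 2: combined Q = 43.60 m³/s; C = (40.80·50.16 + 2.800·750.0)/43.60 = 95.11 µg/L.
Outfall 3: combined Q = 49.01 m³/s; C = (43.60·95.11 + 5.410·352.0)/49.01 = 123.5 µg/L.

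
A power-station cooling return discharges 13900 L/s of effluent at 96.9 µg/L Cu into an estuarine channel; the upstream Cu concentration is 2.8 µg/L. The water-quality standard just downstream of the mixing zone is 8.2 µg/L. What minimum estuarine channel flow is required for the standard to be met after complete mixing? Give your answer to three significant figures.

228000 L/s

Set C_mix = 8.2: (Q·2.800 + 13900·96.90) / (Q + 13900) = 8.2
→ Q = 13900·(96.90 − 8.2)/(8.2 − 2.800) = 228300 L/s.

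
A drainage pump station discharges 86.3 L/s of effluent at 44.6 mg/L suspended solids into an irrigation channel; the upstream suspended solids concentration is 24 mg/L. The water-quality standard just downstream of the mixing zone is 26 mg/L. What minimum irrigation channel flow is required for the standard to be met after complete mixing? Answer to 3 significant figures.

803 L/s

Set C_mix = 26: (Q·24.00 + 86.30·44.60) / (Q + 86.30) = 26
→ Q = 86.30·(44.60 − 26)/(26 − 24.00) = 802.6 L/s.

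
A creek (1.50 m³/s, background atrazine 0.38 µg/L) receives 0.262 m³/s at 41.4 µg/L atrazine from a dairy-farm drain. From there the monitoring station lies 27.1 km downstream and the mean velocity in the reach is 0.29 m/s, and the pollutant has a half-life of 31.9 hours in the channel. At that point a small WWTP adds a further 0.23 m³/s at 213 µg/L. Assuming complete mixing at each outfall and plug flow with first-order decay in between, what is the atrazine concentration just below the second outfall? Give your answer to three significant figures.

27.9 µg/L

Mass balance: C = (1.500·0.3800 + 0.2620·41.40) / 1.762 = 11.42/1.762 = 6.479 µg/L; combined flow 1.762 m³/s.
Travel time t = 27.1·1000 / 0.29 = 93450 s = 25.96 h.
Half-life 31.9 h → k = ln 2 / 31.9 = 0.02173 h⁻¹ = 0.5215 d⁻¹.
Decay over the reach: 6.479·exp(−kt) = 6.479·0.5689 = 3.686 µg/L.
Second outfall: C = (1.762·3.686 + 0.2300·213.0)/1.992 = 27.85 µg/L.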